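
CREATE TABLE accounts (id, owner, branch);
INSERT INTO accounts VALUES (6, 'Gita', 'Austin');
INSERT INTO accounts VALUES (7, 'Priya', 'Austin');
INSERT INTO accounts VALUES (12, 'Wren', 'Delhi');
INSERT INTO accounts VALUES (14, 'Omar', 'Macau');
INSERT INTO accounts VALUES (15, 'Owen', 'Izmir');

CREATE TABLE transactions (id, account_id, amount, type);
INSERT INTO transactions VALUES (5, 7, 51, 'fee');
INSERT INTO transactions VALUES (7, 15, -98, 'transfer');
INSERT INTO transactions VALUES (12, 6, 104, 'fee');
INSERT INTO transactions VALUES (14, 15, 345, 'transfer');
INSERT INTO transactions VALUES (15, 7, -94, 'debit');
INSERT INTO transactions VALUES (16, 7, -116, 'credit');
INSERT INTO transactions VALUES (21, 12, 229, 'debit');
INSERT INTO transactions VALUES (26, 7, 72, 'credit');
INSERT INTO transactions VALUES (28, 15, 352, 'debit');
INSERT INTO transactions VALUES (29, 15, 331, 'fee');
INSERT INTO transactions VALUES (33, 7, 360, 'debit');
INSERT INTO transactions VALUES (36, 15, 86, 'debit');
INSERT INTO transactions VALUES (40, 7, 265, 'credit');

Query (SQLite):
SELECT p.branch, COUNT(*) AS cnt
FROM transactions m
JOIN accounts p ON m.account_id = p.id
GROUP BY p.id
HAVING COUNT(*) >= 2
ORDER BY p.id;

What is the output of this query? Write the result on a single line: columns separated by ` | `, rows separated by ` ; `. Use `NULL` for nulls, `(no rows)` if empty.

Austin | 6 ; Izmir | 5

Join each transactions row to its accounts via account_id.
Group joined rows by accounts.id; compute COUNT(*) per group.
HAVING: keep groups with count ≥ 2.
  6: ids {12} → COUNT(*)=1
  7: ids {5, 15, 16, 26, 33, 40} → COUNT(*)=6
  12: ids {21} → COUNT(*)=1
  15: ids {7, 14, 28, 29, 36} → COUNT(*)=5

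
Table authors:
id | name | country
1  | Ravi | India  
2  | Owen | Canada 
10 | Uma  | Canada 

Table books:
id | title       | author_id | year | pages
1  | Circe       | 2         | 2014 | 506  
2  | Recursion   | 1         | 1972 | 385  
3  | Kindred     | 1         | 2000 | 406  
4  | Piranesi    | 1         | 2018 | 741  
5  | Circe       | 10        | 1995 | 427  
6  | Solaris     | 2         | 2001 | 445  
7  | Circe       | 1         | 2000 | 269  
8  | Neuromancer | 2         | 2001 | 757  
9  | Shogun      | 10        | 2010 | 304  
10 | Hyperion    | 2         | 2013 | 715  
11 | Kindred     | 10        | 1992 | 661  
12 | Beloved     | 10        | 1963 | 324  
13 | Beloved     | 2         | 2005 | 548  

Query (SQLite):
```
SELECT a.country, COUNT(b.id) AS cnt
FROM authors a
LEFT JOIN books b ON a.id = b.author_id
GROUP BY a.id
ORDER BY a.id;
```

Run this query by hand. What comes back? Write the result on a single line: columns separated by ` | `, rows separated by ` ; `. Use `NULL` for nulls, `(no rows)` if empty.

LEFT JOIN keeps every authors row; unmatched ones get NULL for books columns.
Group by authors.id and compute COUNT(b.id). COUNT(col) of an all-NULL group is 0.
  1: ids {2, 3, 4, 7} → COUNT(b.id)=4
  2: ids {1, 6, 8, 10, 13} → COUNT(b.id)=5
  10: ids {5, 9, 11, 12} → COUNT(b.id)=4

India | 4 ; Canada | 5 ; Canada | 4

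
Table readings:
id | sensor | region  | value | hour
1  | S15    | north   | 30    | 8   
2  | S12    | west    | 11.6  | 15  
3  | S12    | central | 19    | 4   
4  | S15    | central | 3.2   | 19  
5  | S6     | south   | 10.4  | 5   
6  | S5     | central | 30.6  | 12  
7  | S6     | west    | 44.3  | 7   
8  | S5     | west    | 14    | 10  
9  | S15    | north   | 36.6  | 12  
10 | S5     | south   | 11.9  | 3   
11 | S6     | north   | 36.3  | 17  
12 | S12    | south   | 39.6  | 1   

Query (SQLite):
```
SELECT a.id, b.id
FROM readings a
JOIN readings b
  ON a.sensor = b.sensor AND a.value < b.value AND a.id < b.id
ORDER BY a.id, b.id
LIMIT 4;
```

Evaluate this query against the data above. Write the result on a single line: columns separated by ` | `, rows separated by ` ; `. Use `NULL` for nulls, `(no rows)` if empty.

1 | 9 ; 2 | 3 ; 2 | 12 ; 3 | 12

Pairs (a,b) with same sensor, a.value < b.value, a.id < b.id.
sensor groups: S12:{2,3,12} S15:{1,4,9} S5:{6,8,10} S6:{5,7,11}
Ordered by (a.id, b.id); first 4.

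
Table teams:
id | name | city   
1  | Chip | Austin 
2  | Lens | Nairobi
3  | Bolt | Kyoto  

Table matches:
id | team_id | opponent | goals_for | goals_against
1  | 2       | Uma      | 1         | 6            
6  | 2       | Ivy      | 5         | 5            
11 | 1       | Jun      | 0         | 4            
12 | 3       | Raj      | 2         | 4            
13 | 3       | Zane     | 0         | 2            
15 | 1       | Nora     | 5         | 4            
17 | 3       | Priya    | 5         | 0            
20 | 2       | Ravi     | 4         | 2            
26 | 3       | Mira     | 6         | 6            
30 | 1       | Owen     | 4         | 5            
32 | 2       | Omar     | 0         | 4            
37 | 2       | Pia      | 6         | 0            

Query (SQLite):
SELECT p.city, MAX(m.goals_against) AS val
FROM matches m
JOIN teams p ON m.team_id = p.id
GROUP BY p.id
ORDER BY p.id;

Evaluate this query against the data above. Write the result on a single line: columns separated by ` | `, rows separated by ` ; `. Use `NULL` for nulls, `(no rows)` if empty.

Austin | 5 ; Nairobi | 6 ; Kyoto | 6

Join each matches row to its teams via team_id.
Group joined rows by teams.id; compute MAX(m.goals_against) per group.
  1: ids {11, 15, 30} → MAX(m.goals_against)=5
  2: ids {1, 6, 20, 32, 37} → MAX(m.goals_against)=6
  3: ids {12, 13, 17, 26} → MAX(m.goals_against)=6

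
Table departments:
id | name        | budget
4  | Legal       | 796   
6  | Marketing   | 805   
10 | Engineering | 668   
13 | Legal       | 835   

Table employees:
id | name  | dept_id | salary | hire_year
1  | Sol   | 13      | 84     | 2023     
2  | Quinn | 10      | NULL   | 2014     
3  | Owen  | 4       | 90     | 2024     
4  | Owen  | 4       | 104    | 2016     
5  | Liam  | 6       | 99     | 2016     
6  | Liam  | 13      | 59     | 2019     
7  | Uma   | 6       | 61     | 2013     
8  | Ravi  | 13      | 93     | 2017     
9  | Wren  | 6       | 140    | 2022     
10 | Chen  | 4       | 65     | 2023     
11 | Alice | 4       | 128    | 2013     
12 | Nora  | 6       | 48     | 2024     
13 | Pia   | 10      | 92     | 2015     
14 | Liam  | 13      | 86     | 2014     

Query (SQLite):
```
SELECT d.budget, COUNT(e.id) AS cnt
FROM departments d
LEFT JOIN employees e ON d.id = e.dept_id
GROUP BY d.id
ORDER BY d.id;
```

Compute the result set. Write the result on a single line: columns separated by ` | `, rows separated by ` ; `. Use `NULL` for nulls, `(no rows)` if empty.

LEFT JOIN keeps every departments row; unmatched ones get NULL for employees columns.
Group by departments.id and compute COUNT(e.id). COUNT(col) of an all-NULL group is 0.
  4: ids {3, 4, 10, 11} → COUNT(e.id)=4
  6: ids {5, 7, 9, 12} → COUNT(e.id)=4
  10: ids {2, 13} → COUNT(e.id)=2
  13: ids {1, 6, 8, 14} → COUNT(e.id)=4

796 | 4 ; 805 | 4 ; 668 | 2 ; 835 | 4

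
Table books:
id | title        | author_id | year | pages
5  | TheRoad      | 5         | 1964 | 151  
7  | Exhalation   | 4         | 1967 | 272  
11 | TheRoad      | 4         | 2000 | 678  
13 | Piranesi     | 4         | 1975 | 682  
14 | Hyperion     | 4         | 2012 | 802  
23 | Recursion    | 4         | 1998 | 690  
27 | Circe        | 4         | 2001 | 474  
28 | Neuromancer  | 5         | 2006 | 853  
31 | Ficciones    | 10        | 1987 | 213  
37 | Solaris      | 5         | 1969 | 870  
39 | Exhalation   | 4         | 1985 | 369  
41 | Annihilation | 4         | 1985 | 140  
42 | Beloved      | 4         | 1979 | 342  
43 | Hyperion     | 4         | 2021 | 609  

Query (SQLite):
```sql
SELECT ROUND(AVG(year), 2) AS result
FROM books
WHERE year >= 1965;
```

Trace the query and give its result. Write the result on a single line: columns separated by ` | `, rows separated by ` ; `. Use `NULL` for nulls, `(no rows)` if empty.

1991.15

Rows where year >= 1965 → year values: [1967, 2000, 1975, 2012, 1998, 2001, 2006, 1987, 1969, 1985, 1985, 1979, 2021].
AVG = 25885 / 13 (rounded to 2 dp).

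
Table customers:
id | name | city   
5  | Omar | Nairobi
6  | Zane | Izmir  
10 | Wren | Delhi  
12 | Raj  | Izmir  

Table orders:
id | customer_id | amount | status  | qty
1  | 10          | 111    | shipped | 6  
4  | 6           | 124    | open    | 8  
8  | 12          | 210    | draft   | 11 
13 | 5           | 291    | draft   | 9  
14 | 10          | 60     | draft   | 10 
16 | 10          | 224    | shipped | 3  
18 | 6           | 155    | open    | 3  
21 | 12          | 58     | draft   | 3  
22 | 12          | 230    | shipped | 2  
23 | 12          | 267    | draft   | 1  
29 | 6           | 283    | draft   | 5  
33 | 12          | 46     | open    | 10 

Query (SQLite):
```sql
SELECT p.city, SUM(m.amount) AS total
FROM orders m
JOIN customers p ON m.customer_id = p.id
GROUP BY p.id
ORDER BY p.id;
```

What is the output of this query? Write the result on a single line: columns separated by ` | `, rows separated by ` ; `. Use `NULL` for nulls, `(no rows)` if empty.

Join each orders row to its customers via customer_id.
Group joined rows by customers.id; compute SUM(m.amount) per group.
  5: ids {13} → SUM(m.amount)=291
  6: ids {4, 18, 29} → SUM(m.amount)=562
  10: ids {1, 14, 16} → SUM(m.amount)=395
  12: ids {8, 21, 22, 23, 33} → SUM(m.amount)=811

Nairobi | 291 ; Izmir | 562 ; Delhi | 395 ; Izmir | 811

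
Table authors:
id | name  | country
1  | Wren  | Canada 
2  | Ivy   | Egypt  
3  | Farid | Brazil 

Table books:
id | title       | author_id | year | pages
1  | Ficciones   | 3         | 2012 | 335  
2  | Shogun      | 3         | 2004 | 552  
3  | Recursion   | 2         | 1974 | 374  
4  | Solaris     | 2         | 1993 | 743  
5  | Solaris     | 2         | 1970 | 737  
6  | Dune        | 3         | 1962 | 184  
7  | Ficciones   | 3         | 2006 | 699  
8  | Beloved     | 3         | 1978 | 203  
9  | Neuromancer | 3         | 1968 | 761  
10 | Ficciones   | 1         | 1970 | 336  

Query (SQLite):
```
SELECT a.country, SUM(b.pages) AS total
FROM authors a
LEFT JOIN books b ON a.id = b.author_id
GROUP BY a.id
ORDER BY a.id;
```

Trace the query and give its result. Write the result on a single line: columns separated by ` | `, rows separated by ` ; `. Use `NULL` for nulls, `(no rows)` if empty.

LEFT JOIN keeps every authors row; unmatched ones get NULL for books columns.
Group by authors.id and compute SUM(b.pages). SUM over an all-NULL group is NULL.
  1: ids {10} → SUM(b.pages)=336
  2: ids {3, 4, 5} → SUM(b.pages)=1854
  3: ids {1, 2, 6, 7, 8, 9} → SUM(b.pages)=2734

Canada | 336 ; Egypt | 1854 ; Brazil | 2734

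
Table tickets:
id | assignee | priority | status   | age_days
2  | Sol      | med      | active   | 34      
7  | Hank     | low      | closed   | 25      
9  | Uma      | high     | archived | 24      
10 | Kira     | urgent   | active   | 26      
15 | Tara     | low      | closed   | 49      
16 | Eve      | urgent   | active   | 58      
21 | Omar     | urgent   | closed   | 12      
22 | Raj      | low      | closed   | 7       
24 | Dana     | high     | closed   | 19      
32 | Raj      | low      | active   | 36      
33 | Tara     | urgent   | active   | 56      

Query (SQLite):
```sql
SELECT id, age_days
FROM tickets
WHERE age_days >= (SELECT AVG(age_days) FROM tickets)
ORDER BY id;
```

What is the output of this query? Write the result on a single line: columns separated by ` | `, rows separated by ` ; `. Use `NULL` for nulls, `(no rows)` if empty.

Scalar subquery: AVG(age_days) over all tickets rows = 31.454545 (≈; comparison uses full precision).
Keep rows where age_days >= that value.

2 | 34 ; 15 | 49 ; 16 | 58 ; 32 | 36 ; 33 | 56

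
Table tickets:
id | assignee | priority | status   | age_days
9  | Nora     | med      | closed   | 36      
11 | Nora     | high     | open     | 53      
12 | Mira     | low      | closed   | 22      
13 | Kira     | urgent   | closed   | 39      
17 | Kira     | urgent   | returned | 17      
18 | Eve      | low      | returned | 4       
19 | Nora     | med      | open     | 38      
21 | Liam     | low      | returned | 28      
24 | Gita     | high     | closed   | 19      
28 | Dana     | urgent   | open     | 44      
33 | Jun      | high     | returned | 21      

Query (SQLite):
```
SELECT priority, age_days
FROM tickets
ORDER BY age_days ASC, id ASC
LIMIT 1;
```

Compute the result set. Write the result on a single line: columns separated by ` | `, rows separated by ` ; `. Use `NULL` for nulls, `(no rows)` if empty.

Sort by age_days asc, tiebreak id asc: (4, id=18), (17, id=17), (19, id=24), (21, id=33) …. Take first 1.

low | 4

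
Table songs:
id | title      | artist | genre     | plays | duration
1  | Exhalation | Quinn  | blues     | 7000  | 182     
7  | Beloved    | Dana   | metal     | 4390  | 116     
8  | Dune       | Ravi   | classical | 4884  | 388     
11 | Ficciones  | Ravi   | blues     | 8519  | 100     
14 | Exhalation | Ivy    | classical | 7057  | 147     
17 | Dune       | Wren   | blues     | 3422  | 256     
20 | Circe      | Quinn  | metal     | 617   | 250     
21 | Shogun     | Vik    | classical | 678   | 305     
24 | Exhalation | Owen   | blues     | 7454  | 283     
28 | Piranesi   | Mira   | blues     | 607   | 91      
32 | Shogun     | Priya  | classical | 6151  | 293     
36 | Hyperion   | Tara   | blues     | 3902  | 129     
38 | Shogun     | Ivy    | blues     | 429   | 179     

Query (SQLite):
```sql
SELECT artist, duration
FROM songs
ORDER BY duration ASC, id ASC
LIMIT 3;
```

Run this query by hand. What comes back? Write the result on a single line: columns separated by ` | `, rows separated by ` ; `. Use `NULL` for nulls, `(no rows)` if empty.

Sort by duration asc, tiebreak id asc: (91, id=28), (100, id=11), (116, id=7), (129, id=36), (147, id=14), (179, id=38) …. Take first 3.

Mira | 91 ; Ravi | 100 ; Dana | 116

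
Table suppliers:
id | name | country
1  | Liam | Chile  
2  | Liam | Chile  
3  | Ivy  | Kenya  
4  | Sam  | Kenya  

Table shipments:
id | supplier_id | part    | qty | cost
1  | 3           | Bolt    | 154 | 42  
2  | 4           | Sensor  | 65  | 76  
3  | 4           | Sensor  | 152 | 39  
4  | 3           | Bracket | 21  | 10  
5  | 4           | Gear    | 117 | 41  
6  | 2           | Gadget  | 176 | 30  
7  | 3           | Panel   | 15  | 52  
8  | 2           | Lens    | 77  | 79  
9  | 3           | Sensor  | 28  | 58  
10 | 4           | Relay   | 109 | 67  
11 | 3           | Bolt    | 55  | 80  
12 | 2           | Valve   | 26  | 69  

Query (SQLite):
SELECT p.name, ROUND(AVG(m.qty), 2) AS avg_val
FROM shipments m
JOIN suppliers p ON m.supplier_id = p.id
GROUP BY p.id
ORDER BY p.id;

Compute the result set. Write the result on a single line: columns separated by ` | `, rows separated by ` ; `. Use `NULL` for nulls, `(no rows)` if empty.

Join each shipments row to its suppliers via supplier_id.
Group joined rows by suppliers.id; compute ROUND(AVG(m.qty), 2) per group.
  2: ids {6, 8, 12} → ROUND(AVG(m.qty), 2)=93
  3: ids {1, 4, 7, 9, 11} → ROUND(AVG(m.qty), 2)=54.6
  4: ids {2, 3, 5, 10} → ROUND(AVG(m.qty), 2)=110.75

Liam | 93 ; Ivy | 54.6 ; Sam | 110.75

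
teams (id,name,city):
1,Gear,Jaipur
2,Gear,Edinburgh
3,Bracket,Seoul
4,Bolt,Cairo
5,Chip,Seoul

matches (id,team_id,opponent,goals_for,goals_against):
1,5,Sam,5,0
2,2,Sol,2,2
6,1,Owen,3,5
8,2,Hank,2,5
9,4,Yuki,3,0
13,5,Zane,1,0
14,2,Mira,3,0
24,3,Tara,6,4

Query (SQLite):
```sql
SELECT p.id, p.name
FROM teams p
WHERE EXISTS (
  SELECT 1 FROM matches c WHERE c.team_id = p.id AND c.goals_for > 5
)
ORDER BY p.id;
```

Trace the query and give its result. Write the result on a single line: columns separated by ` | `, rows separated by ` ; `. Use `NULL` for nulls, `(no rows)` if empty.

3 | Bracket

For each teams row, check whether any matches with matching team_id has goals_for > 5.
Keep rows where that is true.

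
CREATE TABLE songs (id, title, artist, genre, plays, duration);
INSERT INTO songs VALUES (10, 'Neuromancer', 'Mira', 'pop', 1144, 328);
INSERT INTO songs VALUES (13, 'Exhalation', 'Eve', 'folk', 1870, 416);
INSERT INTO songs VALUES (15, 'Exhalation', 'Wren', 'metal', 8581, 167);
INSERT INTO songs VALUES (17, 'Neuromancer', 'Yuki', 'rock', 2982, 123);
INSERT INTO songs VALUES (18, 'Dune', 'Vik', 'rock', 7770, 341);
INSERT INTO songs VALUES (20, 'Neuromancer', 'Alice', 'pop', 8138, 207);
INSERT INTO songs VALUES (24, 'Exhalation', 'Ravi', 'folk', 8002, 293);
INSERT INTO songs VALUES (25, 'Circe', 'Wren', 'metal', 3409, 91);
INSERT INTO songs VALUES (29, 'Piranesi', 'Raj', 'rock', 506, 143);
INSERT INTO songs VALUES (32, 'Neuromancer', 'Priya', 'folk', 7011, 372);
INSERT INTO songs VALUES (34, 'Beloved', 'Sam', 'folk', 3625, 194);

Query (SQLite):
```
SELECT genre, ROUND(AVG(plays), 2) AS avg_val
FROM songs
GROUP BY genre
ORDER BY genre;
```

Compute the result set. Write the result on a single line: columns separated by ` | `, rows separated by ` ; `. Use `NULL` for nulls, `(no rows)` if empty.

Partition songs by genre; compute ROUND(AVG(plays), 2) within each group.
  folk: ids {13, 24, 32, 34} → ROUND(AVG(plays), 2)=5127
  metal: ids {15, 25} → ROUND(AVG(plays), 2)=5995
  pop: ids {10, 20} → ROUND(AVG(plays), 2)=4641
  rock: ids {17, 18, 29} → ROUND(AVG(plays), 2)=3752.67

folk | 5127 ; metal | 5995 ; pop | 4641 ; rock | 3752.67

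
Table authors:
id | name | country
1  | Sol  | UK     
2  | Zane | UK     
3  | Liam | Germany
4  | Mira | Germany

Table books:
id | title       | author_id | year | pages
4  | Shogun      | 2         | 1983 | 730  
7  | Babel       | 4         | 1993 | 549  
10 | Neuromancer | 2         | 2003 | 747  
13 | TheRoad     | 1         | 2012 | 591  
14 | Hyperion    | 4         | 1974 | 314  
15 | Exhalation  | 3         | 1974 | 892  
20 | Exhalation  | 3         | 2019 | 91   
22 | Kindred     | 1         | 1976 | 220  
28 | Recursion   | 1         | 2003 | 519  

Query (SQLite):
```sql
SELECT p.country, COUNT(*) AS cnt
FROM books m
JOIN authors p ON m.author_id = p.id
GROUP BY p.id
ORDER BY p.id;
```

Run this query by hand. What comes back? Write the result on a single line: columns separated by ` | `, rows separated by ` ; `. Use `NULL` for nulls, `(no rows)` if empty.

Join each books row to its authors via author_id.
Group joined rows by authors.id; compute COUNT(*) per group.
  1: ids {13, 22, 28} → COUNT(*)=3
  2: ids {4, 10} → COUNT(*)=2
  3: ids {15, 20} → COUNT(*)=2
  4: ids {7, 14} → COUNT(*)=2

UK | 3 ; UK | 2 ; Germany | 2 ; Germany | 2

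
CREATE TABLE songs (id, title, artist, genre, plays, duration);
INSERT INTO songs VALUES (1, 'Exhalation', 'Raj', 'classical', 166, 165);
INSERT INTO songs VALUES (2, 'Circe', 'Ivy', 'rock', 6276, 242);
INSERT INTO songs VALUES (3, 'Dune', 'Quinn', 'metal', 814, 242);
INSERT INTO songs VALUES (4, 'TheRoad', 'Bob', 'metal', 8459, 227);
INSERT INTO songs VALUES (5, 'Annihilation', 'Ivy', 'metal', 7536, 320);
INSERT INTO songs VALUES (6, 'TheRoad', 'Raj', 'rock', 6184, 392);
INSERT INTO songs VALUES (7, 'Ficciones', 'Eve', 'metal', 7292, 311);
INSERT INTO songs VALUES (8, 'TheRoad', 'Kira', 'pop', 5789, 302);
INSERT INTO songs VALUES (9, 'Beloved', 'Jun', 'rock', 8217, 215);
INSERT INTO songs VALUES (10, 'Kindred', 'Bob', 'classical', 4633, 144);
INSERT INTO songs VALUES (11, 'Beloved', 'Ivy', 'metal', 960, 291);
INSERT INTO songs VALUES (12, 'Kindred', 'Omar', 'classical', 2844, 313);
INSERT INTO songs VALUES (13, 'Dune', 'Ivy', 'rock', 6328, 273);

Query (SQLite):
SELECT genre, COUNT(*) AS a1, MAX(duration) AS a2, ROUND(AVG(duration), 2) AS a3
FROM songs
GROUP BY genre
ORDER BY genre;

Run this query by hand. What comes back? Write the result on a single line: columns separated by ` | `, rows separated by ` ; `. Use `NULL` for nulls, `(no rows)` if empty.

classical | 3 | 313 | 207.33 ; metal | 5 | 320 | 278.2 ; pop | 1 | 302 | 302 ; rock | 4 | 392 | 280.5

Group songs by genre.
Per group compute: COUNT(*), MAX(duration), ROUND(AVG(duration), 2).
  classical: ids {1, 10, 12} → COUNT(*)=3, MAX(duration)=313, ROUND(AVG(duration), 2)=207.33
  metal: ids {3, 4, 5, 7, 11} → COUNT(*)=5, MAX(duration)=320, ROUND(AVG(duration), 2)=278.2
  pop: ids {8} → COUNT(*)=1, MAX(duration)=302, ROUND(AVG(duration), 2)=302
  rock: ids {2, 6, 9, 13} → COUNT(*)=4, MAX(duration)=392, ROUND(AVG(duration), 2)=280.5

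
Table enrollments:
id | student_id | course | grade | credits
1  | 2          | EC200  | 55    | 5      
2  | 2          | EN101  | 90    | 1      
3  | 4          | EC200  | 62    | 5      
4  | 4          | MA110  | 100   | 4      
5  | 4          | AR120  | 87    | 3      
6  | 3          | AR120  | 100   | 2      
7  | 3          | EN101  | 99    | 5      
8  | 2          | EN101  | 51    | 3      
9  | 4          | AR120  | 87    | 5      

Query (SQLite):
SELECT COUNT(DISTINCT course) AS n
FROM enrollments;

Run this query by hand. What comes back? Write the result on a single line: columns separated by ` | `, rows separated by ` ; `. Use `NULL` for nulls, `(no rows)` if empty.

4

Count distinct non-NULL course values.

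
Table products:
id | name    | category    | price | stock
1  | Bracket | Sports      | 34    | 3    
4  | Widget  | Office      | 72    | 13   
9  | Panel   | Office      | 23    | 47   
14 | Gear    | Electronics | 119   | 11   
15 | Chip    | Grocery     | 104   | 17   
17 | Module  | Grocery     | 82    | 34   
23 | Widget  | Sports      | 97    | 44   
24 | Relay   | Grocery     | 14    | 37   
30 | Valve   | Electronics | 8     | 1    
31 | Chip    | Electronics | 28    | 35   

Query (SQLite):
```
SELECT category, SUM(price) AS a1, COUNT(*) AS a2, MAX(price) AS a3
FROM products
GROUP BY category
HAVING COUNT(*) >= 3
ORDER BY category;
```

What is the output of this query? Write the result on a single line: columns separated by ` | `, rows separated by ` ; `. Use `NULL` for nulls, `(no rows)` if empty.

Group products by category.
Per group compute: SUM(price), COUNT(*), MAX(price).
HAVING: drop groups with fewer than 3 rows.
  Electronics: ids {14, 30, 31} → SUM(price)=155, COUNT(*)=3, MAX(price)=119
  Grocery: ids {15, 17, 24} → SUM(price)=200, COUNT(*)=3, MAX(price)=104
  Office: ids {4, 9} → SUM(price)=95, COUNT(*)=2, MAX(price)=72
  Sports: ids {1, 23} → SUM(price)=131, COUNT(*)=2, MAX(price)=97

Electronics | 155 | 3 | 119 ; Grocery | 200 | 3 | 104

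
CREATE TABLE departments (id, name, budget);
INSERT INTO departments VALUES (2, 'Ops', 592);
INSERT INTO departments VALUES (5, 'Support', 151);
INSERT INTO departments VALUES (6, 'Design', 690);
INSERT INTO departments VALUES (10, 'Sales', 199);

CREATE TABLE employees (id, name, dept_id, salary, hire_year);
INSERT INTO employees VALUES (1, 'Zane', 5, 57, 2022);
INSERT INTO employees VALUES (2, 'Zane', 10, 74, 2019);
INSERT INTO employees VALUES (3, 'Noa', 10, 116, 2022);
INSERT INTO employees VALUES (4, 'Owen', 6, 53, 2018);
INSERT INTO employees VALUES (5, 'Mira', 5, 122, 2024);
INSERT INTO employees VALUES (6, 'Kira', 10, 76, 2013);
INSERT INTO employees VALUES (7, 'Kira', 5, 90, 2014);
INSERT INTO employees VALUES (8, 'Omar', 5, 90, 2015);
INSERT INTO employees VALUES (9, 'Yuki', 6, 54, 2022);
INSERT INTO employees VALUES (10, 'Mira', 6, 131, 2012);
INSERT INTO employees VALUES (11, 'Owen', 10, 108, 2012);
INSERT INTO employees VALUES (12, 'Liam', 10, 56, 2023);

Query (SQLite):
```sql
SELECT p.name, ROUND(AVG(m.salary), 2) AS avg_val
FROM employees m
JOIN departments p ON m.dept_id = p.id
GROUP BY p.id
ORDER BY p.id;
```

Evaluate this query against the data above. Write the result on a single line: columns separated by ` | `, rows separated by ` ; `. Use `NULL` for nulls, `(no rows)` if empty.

Join each employees row to its departments via dept_id.
Group joined rows by departments.id; compute ROUND(AVG(m.salary), 2) per group.
  5: ids {1, 5, 7, 8} → ROUND(AVG(m.salary), 2)=89.75
  6: ids {4, 9, 10} → ROUND(AVG(m.salary), 2)=79.33
  10: ids {2, 3, 6, 11, 12} → ROUND(AVG(m.salary), 2)=86

Support | 89.75 ; Design | 79.33 ; Sales | 86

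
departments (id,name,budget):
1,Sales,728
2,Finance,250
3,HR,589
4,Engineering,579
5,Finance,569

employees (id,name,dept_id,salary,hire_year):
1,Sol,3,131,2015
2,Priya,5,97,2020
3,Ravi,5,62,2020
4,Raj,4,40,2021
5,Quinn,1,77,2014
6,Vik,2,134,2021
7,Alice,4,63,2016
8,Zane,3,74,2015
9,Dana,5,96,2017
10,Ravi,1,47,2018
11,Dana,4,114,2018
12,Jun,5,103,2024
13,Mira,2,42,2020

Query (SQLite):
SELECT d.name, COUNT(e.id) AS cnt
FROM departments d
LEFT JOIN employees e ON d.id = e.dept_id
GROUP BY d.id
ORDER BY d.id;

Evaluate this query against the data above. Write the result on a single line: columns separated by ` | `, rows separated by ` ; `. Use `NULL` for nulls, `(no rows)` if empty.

Sales | 2 ; Finance | 2 ; HR | 2 ; Engineering | 3 ; Finance | 4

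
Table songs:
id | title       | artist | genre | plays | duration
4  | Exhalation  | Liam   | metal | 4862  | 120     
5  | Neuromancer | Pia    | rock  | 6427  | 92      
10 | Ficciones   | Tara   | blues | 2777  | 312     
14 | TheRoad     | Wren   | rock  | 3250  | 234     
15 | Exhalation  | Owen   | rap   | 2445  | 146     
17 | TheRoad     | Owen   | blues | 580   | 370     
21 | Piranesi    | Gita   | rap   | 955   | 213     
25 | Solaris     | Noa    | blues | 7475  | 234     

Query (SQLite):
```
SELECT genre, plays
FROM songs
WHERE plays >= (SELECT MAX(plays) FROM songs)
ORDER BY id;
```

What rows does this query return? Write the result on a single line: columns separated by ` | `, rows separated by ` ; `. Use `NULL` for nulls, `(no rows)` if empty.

Scalar subquery: MAX(plays) over all songs rows = 7475.
Keep rows where plays >= that value.

blues | 7475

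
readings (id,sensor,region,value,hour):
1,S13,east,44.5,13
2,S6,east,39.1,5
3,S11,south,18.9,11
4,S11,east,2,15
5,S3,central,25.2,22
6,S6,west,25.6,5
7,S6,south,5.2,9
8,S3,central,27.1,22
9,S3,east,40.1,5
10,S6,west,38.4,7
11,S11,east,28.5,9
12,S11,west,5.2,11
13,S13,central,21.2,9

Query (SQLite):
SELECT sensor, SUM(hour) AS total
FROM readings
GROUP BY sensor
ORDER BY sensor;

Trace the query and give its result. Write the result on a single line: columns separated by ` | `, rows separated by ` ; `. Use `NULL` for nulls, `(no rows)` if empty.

S11 | 46 ; S13 | 22 ; S3 | 49 ; S6 | 26

Partition readings by sensor; compute SUM(hour) within each group.
  S11: ids {3, 4, 11, 12} → SUM(hour)=46
  S13: ids {1, 13} → SUM(hour)=22
  S3: ids {5, 8, 9} → SUM(hour)=49
  S6: ids {2, 6, 7, 10} → SUM(hour)=26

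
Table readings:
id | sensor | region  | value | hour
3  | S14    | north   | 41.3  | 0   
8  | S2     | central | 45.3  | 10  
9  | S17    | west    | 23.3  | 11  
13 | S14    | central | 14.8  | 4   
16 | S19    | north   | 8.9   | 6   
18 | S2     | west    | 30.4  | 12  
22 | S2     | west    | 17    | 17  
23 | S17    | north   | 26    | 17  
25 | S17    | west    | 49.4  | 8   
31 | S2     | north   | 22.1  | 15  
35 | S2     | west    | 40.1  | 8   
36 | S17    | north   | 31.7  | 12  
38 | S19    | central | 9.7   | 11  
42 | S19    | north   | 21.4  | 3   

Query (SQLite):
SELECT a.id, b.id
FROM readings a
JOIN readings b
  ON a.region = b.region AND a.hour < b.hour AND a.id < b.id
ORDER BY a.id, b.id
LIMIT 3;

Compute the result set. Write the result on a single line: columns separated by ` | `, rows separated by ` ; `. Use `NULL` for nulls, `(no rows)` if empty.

Pairs (a,b) with same region, a.hour < b.hour, a.id < b.id.
region groups: central:{8,13,38} north:{3,16,23,31,36,42} west:{9,18,22,25,35}
Ordered by (a.id, b.id); first 3.

3 | 16 ; 3 | 23 ; 3 | 31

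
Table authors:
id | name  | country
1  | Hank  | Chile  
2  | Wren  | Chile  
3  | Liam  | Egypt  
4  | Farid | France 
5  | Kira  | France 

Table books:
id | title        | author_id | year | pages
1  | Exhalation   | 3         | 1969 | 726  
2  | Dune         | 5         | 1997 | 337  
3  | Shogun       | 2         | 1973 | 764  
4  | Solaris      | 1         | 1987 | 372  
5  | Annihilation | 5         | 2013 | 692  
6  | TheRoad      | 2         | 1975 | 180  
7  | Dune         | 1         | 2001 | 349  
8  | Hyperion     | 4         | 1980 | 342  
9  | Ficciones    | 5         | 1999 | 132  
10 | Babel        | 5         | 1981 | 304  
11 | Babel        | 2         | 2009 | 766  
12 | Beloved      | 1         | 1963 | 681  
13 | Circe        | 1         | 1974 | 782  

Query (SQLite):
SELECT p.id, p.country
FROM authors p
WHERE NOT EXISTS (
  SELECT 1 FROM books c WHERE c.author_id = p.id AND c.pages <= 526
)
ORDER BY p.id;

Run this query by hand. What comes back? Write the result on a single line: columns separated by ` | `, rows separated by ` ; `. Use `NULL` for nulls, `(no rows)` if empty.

For each authors row, check whether any books with matching author_id has pages <= 526.
Keep rows where that is false.

3 | Egypt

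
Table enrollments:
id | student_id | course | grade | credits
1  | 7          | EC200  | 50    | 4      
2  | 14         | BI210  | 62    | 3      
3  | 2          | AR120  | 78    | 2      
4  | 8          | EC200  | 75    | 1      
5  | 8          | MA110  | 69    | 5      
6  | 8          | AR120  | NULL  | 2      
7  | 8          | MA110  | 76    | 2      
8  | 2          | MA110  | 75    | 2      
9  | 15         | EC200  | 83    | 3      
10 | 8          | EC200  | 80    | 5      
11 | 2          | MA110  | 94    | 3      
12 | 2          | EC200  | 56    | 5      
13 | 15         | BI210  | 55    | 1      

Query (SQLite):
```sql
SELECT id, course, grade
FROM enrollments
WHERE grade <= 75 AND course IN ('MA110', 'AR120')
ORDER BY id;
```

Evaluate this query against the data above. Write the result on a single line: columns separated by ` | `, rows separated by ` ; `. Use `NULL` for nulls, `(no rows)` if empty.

grade <= 75: ids {1, 2, 4, 5, 8, 12, 13}
course IN ('MA110', 'AR120'): ids {3, 5, 6, 7, 8, 11}
Combine with AND.

5 | MA110 | 69 ; 8 | MA110 | 75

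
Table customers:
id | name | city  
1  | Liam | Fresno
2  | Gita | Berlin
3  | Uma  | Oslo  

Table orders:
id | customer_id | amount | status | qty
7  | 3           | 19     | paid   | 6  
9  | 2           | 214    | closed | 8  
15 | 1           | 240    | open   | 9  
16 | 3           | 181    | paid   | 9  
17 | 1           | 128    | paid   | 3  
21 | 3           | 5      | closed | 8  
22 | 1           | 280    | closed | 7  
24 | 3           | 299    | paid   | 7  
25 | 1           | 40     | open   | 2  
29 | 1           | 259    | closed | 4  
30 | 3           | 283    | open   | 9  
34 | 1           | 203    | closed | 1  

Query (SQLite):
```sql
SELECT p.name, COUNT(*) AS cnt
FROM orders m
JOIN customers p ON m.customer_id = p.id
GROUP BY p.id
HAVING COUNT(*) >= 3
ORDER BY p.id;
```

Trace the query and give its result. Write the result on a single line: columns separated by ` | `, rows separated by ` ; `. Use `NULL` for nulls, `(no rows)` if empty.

Join each orders row to its customers via customer_id.
Group joined rows by customers.id; compute COUNT(*) per group.
HAVING: keep groups with count ≥ 3.
  1: ids {15, 17, 22, 25, 29, 34} → COUNT(*)=6
  2: ids {9} → COUNT(*)=1
  3: ids {7, 16, 21, 24, 30} → COUNT(*)=5

Liam | 6 ; Uma | 5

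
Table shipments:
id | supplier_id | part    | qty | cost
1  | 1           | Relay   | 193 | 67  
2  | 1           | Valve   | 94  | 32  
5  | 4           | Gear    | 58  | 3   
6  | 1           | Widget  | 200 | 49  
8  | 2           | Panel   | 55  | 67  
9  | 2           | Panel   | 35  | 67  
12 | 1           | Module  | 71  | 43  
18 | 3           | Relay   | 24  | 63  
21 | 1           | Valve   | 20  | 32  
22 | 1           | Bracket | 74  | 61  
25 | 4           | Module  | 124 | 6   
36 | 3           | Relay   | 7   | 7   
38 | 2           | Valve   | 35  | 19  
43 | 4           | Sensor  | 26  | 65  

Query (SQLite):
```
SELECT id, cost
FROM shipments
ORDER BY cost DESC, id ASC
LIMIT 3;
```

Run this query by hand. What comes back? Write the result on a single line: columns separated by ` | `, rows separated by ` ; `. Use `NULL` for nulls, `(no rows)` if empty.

1 | 67 ; 8 | 67 ; 9 | 67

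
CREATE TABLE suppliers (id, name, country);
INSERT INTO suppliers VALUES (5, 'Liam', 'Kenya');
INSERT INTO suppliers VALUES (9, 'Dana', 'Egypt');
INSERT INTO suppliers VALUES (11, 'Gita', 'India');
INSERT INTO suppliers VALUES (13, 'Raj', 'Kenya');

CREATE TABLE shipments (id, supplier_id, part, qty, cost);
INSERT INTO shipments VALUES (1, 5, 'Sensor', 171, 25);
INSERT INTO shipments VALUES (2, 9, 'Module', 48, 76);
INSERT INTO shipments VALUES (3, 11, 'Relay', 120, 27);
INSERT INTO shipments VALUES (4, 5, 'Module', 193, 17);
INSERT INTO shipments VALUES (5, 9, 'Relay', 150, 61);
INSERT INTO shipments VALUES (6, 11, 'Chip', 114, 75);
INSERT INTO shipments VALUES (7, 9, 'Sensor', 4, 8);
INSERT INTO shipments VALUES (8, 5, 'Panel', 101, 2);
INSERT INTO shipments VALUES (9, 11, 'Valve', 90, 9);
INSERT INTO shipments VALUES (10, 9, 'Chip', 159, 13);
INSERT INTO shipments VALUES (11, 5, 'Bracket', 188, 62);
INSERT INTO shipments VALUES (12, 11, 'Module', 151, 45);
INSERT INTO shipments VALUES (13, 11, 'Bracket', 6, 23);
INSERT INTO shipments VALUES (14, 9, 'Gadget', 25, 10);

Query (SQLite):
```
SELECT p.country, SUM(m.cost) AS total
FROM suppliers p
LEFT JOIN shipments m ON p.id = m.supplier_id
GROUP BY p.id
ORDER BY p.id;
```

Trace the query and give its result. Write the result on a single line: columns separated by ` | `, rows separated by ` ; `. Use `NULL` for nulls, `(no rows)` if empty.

Kenya | 106 ; Egypt | 168 ; India | 179 ; Kenya | NULL

LEFT JOIN keeps every suppliers row; unmatched ones get NULL for shipments columns.
Group by suppliers.id and compute SUM(m.cost). SUM over an all-NULL group is NULL.
  5: ids {1, 4, 8, 11} → SUM(m.cost)=106
  9: ids {2, 5, 7, 10, 14} → SUM(m.cost)=168
  11: ids {3, 6, 9, 12, 13} → SUM(m.cost)=179
  13: ids {—} → SUM(m.cost)=NULL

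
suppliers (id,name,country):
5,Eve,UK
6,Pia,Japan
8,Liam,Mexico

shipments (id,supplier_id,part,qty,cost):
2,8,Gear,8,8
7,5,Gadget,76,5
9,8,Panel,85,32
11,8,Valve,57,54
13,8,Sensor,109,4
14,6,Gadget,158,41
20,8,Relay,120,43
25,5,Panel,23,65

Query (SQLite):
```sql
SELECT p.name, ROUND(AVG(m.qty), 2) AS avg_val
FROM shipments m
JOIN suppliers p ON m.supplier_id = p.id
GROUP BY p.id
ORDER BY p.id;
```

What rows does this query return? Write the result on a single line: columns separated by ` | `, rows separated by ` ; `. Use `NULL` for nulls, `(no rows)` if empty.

Join each shipments row to its suppliers via supplier_id.
Group joined rows by suppliers.id; compute ROUND(AVG(m.qty), 2) per group.
  5: ids {7, 25} → ROUND(AVG(m.qty), 2)=49.5
  6: ids {14} → ROUND(AVG(m.qty), 2)=158
  8: ids {2, 9, 11, 13, 20} → ROUND(AVG(m.qty), 2)=75.8

Eve | 49.5 ; Pia | 158 ; Liam | 75.8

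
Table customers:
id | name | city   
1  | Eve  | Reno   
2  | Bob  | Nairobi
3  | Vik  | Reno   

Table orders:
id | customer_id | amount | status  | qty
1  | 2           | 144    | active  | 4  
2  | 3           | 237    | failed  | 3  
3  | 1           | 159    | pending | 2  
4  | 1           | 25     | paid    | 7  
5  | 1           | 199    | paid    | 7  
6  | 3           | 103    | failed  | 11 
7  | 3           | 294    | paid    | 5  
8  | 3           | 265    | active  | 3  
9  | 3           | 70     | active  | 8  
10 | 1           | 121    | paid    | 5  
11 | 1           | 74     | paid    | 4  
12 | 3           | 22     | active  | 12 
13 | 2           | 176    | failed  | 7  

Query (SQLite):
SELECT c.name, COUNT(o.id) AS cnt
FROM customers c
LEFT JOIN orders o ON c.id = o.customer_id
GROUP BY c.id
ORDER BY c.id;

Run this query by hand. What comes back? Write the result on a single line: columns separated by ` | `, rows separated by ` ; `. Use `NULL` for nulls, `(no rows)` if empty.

Eve | 5 ; Bob | 2 ; Vik | 6

LEFT JOIN keeps every customers row; unmatched ones get NULL for orders columns.
Group by customers.id and compute COUNT(o.id). COUNT(col) of an all-NULL group is 0.
  1: ids {3, 4, 5, 10, 11} → COUNT(o.id)=5
  2: ids {1, 13} → COUNT(o.id)=2
  3: ids {2, 6, 7, 8, 9, 12} → COUNT(o.id)=6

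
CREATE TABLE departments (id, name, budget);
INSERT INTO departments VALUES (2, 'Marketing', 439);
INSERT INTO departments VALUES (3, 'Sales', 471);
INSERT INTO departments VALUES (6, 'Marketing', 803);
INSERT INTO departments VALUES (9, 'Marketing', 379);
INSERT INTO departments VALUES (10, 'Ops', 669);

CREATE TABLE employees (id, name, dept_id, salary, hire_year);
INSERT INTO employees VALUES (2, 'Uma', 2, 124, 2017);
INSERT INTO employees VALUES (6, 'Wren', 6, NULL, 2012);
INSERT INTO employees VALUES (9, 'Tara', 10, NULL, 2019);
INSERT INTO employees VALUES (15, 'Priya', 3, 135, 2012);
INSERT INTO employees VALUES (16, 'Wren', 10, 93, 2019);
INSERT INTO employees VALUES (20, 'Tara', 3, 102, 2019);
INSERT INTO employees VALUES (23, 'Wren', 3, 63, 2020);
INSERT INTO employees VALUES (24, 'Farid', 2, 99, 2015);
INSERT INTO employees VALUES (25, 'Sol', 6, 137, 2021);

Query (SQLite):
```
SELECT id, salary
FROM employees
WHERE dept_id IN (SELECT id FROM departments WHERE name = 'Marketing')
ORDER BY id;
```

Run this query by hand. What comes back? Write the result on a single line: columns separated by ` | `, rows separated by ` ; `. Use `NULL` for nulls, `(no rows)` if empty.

Inner query: departments.id where name = 'Marketing'.
Outer: keep employees rows whose dept_id is in that set.
Inner query → {2, 6, 9}

2 | 124 ; 6 | NULL ; 24 | 99 ; 25 | 137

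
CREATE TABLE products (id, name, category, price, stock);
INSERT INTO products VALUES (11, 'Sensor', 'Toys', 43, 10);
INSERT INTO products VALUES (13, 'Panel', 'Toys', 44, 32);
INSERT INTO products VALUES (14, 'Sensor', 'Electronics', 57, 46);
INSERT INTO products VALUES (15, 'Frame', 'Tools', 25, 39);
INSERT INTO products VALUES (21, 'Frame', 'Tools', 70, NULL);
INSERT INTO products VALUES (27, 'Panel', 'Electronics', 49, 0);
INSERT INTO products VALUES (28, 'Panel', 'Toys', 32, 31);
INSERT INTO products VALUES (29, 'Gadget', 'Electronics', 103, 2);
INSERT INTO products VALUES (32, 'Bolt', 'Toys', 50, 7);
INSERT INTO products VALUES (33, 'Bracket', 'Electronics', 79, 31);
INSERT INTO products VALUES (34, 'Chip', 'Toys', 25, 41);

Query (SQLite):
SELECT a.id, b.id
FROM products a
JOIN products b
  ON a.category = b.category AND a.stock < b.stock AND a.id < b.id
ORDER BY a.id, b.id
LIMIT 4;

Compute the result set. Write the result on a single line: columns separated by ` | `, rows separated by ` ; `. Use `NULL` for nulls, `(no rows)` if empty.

Pairs (a,b) with same category, a.stock < b.stock, a.id < b.id.
category groups: Electronics:{14,27,29,33} Tools:{15,21} Toys:{11,13,28,32,34}
Ordered by (a.id, b.id); first 4.

11 | 13 ; 11 | 28 ; 11 | 34 ; 13 | 34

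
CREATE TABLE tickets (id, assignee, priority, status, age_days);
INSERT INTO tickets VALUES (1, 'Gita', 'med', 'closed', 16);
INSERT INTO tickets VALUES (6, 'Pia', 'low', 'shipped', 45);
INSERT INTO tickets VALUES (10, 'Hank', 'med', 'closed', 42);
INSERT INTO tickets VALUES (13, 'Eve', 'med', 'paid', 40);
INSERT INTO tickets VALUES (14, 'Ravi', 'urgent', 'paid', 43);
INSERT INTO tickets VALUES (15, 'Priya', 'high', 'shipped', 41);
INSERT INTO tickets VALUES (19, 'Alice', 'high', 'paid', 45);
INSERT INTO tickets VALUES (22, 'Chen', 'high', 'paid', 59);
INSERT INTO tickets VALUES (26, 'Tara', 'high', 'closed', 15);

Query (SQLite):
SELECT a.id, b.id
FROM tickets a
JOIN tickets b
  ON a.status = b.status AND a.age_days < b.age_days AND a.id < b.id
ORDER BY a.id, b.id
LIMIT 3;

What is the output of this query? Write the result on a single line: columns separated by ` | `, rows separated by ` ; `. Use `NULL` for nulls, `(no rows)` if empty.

1 | 10 ; 13 | 14 ; 13 | 19

Pairs (a,b) with same status, a.age_days < b.age_days, a.id < b.id.
status groups: closed:{1,10,26} paid:{13,14,19,22} shipped:{6,15}
Ordered by (a.id, b.id); first 3.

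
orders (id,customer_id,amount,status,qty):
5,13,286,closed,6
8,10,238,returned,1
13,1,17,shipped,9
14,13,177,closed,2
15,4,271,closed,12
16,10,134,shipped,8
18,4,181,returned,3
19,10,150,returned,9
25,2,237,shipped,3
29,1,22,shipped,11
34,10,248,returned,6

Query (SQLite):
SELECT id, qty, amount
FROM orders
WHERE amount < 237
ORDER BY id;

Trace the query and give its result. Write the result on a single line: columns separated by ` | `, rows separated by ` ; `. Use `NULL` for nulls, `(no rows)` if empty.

13 | 9 | 17 ; 14 | 2 | 177 ; 16 | 8 | 134 ; 18 | 3 | 181 ; 19 | 9 | 150 ; 29 | 11 | 22

amount < 237: ids {13, 14, 16, 18, 19, 29}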